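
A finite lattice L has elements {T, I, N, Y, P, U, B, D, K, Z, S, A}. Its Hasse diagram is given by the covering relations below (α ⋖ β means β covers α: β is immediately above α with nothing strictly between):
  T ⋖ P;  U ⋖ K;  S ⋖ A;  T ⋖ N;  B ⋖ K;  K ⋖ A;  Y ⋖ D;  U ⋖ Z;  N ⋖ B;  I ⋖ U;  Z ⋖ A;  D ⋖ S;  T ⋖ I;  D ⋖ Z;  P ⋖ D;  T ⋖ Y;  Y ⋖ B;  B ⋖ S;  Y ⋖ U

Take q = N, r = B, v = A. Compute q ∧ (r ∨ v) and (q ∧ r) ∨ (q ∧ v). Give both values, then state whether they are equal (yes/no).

N; N; yes

r ∨ v = A, so q ∧ (r ∨ v) = N ∧ A = N.
q ∧ r = N and q ∧ v = N, so (q ∧ r) ∨ (q ∧ v) = N ∨ N = N.
Equal: yes.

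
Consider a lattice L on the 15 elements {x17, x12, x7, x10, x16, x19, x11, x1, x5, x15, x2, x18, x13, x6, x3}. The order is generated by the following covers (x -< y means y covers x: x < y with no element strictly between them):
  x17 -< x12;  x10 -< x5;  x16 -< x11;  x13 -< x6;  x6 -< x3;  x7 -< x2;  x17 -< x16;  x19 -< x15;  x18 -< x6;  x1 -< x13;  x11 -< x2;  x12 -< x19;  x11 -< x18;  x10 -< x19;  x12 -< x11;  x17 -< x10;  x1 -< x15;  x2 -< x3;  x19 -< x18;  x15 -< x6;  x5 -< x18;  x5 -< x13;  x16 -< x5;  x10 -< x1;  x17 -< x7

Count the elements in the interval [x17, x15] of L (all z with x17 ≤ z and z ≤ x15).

6

The interval [x17, x15] = {x1, x10, x12, x15, x17, x19}, which has 6 elements.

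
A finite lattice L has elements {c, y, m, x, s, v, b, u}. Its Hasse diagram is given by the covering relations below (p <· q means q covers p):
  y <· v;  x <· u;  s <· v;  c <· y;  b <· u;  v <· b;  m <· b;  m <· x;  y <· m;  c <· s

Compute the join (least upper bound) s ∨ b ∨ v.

b

Common upper bounds of {s, b, v}: b, u.
The least among these is b.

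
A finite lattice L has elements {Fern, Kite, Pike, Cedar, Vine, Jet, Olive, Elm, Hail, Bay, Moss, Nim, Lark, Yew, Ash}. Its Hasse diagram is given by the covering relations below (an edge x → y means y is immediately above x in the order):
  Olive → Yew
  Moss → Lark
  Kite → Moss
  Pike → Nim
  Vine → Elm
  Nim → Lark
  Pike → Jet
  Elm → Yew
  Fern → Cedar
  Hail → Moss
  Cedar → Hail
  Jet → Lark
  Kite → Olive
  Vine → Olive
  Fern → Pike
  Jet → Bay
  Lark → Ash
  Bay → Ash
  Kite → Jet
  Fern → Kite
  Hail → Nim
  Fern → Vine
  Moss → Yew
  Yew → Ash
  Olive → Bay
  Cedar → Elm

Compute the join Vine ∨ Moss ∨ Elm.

Yew

Common upper bounds of {Vine, Moss, Elm}: Ash, Yew.
The least among these is Yew.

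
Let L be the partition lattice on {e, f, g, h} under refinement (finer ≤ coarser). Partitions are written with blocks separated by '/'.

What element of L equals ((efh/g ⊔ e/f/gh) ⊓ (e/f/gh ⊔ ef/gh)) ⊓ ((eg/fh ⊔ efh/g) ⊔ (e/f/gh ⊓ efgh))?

ef/gh

efh/g ∨ e/f/gh = efgh
e/f/gh ∨ ef/gh = ef/gh
efgh ∧ ef/gh = ef/gh
eg/fh ∨ efh/g = efgh
e/f/gh ∧ efgh = e/f/gh
efgh ∨ e/f/gh = efgh
ef/gh ∧ efgh = ef/gh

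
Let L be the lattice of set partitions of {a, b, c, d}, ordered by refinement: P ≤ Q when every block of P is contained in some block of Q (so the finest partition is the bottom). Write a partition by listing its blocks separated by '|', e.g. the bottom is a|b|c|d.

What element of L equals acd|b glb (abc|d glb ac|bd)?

ac|b|d

abc|d ∧ ac|bd = ac|b|d
acd|b ∧ ac|b|d = ac|b|d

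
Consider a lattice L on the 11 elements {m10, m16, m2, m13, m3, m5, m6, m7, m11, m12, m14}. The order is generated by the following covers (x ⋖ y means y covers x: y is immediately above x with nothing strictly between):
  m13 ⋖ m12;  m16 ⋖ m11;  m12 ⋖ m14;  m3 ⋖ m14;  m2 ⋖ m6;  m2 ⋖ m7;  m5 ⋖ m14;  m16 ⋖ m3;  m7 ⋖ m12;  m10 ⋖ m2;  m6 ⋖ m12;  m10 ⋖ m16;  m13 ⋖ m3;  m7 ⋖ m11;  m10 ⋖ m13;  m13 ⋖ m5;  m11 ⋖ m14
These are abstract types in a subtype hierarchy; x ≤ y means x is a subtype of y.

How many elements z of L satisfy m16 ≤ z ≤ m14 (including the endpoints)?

The interval [m16, m14] = {m11, m14, m16, m3}, which has 4 elements.

4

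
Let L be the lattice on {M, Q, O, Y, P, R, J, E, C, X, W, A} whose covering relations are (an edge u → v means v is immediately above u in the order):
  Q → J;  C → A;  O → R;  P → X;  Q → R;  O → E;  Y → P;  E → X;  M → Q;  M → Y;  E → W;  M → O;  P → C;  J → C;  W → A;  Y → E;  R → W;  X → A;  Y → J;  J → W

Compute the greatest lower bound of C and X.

Common lower bounds of {C, X}: M, P, Y.
The greatest among these is P.

P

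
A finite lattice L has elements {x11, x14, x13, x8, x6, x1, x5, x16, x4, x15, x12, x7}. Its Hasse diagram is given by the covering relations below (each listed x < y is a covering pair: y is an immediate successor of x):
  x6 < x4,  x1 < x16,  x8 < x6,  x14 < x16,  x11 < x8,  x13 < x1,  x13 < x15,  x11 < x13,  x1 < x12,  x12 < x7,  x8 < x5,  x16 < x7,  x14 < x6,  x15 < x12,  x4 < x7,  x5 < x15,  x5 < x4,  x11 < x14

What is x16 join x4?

Common upper bounds of {x16, x4}: x7.
The least among these is x7.

x7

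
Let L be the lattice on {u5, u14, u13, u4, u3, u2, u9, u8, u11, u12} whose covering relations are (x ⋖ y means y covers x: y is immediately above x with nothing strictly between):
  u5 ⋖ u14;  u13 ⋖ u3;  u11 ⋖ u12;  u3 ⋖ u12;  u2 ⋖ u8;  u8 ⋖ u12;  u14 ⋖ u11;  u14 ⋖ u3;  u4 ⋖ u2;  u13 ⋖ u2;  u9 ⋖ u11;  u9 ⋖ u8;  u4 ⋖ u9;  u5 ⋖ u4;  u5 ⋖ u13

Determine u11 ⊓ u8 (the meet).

u9

Common lower bounds of {u11, u8}: u4, u5, u9.
The greatest among these is u9.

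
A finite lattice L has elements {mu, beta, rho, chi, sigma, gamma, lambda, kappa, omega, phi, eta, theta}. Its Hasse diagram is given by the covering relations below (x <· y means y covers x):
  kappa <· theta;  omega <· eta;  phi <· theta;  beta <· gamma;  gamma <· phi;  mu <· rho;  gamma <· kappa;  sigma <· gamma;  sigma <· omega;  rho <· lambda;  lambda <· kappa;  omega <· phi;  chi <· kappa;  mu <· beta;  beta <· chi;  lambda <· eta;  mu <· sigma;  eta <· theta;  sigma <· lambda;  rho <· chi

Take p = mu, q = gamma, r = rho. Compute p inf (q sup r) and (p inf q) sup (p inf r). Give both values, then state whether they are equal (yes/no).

q sup r = kappa, so p inf (q sup r) = mu inf kappa = mu.
p inf q = mu and p inf r = mu, so (p inf q) sup (p inf r) = mu sup mu = mu.
Equal: yes.

mu; mu; yes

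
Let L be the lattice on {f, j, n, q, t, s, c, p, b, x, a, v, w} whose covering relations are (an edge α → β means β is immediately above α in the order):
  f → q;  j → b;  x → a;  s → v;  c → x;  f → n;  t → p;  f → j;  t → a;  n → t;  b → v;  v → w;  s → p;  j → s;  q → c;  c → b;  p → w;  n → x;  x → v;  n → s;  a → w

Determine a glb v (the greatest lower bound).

Common lower bounds of {a, v}: c, f, n, q, x.
The greatest among these is x.

x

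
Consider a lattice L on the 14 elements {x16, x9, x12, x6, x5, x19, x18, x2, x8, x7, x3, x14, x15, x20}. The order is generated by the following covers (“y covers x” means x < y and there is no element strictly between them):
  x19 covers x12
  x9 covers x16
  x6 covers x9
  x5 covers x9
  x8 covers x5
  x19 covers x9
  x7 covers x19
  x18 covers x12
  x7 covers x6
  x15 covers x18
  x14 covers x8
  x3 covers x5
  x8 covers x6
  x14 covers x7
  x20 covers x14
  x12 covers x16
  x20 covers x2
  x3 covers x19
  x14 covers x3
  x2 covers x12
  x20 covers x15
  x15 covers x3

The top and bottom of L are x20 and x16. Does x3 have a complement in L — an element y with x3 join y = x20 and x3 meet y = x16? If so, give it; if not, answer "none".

none

For every candidate y, either x3 ∨ y ≠ x20 or x3 ∧ y ≠ x16; no complement exists.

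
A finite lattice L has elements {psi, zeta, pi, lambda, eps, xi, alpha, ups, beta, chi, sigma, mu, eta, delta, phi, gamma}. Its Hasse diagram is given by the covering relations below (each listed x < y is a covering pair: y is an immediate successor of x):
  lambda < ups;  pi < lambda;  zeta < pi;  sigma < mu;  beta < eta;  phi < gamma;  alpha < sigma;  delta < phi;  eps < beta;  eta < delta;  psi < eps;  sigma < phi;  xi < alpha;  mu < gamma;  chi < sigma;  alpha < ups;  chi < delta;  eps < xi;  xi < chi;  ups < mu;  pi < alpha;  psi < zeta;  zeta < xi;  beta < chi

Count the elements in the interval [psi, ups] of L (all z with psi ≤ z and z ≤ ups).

The interval [psi, ups] = {alpha, eps, lambda, pi, psi, ups, xi, zeta}, which has 8 elements.

8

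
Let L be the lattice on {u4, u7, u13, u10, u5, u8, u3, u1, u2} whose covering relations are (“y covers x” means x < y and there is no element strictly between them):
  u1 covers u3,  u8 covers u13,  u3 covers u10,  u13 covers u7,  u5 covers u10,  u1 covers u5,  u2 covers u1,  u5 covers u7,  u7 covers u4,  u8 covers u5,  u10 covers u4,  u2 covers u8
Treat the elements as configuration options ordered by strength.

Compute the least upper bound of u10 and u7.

u5

Common upper bounds of {u10, u7}: u1, u2, u5, u8.
The least among these is u5.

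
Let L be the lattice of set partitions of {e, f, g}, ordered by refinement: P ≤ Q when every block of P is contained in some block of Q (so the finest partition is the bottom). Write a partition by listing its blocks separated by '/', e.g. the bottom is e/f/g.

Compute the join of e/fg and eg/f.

The join of e/fg and eg/f merges any blocks that overlap across the partitions, giving efg.

efg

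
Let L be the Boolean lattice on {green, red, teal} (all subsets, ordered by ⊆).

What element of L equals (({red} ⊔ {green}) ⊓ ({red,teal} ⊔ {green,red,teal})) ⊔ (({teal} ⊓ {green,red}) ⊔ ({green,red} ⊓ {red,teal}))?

{red} ∨ {green} = {green,red}
{red,teal} ∨ {green,red,teal} = {green,red,teal}
{green,red} ∧ {green,red,teal} = {green,red}
{teal} ∧ {green,red} = {}
{green,red} ∧ {red,teal} = {red}
{} ∨ {red} = {red}
{green,red} ∨ {red} = {green,red}

{green,red}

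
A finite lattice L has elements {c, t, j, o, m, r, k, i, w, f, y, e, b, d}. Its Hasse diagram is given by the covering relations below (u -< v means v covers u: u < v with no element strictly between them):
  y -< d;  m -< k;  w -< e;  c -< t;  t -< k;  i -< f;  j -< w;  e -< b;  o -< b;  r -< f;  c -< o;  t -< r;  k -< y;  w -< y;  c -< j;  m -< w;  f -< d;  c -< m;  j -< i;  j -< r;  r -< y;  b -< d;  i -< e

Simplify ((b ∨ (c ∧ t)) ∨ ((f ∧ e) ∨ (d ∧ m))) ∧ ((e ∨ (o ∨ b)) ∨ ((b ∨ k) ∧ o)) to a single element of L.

c ∧ t = c
b ∨ c = b
f ∧ e = i
d ∧ m = m
i ∨ m = e
b ∨ e = b
o ∨ b = b
e ∨ b = b
b ∨ k = d
d ∧ o = o
b ∨ o = b
b ∧ b = b

b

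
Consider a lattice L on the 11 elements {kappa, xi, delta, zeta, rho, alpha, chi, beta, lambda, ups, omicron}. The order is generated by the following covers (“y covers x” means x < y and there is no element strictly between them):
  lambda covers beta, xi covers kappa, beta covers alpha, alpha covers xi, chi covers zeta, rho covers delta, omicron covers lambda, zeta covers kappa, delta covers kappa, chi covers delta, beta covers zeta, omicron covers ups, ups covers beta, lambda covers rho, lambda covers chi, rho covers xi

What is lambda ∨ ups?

Common upper bounds of {lambda, ups}: omicron.
The least among these is omicron.

omicron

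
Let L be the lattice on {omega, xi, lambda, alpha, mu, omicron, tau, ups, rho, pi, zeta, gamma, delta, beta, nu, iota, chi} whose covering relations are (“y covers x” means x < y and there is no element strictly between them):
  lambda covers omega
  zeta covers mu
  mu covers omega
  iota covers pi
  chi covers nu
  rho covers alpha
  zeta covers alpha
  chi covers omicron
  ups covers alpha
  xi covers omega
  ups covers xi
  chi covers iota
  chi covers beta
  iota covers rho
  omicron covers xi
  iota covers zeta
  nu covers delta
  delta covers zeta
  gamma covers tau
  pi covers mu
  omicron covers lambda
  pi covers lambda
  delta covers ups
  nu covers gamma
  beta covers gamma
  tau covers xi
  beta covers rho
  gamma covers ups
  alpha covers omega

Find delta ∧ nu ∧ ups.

ups

Common lower bounds of {delta, nu, ups}: alpha, omega, ups, xi.
The greatest among these is ups.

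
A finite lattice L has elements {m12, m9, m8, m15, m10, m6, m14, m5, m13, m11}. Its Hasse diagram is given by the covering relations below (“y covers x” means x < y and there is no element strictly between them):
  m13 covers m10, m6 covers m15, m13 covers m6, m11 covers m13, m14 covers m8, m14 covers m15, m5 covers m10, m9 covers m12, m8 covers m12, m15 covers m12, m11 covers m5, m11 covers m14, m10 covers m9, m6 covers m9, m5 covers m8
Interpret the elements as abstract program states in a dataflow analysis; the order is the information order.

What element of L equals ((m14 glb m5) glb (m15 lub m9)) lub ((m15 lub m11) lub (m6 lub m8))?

m14 ∧ m5 = m8
m15 ∨ m9 = m6
m8 ∧ m6 = m12
m15 ∨ m11 = m11
m6 ∨ m8 = m11
m11 ∨ m11 = m11
m12 ∨ m11 = m11

m11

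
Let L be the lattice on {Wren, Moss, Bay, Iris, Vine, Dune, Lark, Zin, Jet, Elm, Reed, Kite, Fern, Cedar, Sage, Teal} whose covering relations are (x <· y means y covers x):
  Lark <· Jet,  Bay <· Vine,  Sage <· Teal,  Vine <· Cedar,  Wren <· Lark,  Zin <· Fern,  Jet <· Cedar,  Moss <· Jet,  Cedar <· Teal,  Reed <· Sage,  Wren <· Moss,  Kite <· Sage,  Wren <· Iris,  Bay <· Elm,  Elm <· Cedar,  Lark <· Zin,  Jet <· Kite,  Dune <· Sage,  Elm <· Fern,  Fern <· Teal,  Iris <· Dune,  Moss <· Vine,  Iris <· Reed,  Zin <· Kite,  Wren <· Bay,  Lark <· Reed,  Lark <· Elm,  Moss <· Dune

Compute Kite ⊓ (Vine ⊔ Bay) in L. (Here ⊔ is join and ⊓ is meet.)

Moss

Vine ∨ Bay = Vine
Kite ∧ Vine = Moss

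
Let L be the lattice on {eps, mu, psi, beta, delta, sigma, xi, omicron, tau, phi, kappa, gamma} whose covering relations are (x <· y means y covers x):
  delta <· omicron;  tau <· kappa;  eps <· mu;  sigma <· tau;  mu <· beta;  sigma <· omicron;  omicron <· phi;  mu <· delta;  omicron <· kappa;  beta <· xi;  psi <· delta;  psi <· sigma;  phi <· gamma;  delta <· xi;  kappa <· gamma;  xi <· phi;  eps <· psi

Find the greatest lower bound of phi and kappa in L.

Common lower bounds of {phi, kappa}: delta, eps, mu, omicron, psi, sigma.
The greatest among these is omicron.

omicron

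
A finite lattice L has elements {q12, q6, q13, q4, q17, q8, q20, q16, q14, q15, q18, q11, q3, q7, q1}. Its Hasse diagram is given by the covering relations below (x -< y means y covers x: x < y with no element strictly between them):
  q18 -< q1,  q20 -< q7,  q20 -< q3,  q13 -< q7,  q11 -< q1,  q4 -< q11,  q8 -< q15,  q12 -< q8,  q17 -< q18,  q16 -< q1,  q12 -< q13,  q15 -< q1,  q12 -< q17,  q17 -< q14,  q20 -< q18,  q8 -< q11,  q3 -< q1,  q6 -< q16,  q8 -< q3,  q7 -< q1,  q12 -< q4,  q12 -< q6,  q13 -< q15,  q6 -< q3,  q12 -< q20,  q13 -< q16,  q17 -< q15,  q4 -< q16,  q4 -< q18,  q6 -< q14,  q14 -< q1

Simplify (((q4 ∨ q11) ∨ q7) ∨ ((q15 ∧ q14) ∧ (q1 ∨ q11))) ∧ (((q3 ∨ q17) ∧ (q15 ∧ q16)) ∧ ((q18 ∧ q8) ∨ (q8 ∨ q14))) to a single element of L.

q4 ∨ q11 = q11
q11 ∨ q7 = q1
q15 ∧ q14 = q17
q1 ∨ q11 = q1
q17 ∧ q1 = q17
q1 ∨ q17 = q1
q3 ∨ q17 = q1
q15 ∧ q16 = q13
q1 ∧ q13 = q13
q18 ∧ q8 = q12
q8 ∨ q14 = q1
q12 ∨ q1 = q1
q13 ∧ q1 = q13
q1 ∧ q13 = q13

q13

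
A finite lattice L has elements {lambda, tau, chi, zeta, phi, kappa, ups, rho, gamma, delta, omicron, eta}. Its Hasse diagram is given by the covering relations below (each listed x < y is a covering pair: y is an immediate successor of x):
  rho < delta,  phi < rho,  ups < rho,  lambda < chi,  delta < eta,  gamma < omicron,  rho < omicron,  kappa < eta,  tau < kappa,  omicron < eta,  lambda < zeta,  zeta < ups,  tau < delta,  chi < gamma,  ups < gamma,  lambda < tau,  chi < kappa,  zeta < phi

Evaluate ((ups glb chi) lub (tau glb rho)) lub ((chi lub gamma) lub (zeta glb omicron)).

ups ∧ chi = lambda
tau ∧ rho = lambda
lambda ∨ lambda = lambda
chi ∨ gamma = gamma
zeta ∧ omicron = zeta
gamma ∨ zeta = gamma
lambda ∨ gamma = gamma

gamma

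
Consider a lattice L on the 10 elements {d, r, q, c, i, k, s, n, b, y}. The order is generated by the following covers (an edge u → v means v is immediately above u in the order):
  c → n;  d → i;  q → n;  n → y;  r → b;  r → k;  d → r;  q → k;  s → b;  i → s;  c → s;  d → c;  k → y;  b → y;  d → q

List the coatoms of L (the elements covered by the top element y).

b, k, n

The coatoms are exactly the elements covered by y: b, k, n.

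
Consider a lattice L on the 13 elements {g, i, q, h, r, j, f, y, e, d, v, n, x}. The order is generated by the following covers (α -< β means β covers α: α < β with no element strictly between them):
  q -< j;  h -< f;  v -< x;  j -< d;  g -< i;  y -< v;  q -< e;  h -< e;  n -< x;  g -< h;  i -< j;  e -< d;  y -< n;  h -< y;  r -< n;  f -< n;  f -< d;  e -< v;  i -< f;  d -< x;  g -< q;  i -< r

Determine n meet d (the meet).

f

Common lower bounds of {n, d}: f, g, h, i.
The greatest among these is f.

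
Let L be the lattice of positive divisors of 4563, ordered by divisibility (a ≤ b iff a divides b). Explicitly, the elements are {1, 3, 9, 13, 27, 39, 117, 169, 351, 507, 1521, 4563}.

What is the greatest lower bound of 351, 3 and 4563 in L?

In the divisibility order, the meet is the greatest common divisor: gcd(351, 3, 4563) = 3.

3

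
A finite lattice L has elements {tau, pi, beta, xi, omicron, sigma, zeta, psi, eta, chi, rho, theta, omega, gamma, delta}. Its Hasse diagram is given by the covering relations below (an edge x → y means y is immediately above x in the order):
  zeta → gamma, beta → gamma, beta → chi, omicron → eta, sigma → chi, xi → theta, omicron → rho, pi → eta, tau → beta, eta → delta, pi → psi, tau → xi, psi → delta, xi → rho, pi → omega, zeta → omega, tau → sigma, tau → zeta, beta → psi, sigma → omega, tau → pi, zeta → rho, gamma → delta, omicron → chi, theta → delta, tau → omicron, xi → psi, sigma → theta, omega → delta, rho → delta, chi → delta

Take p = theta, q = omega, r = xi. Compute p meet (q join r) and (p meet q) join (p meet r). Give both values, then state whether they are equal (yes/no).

theta; theta; yes

q join r = delta, so p meet (q join r) = theta meet delta = theta.
p meet q = sigma and p meet r = xi, so (p meet q) join (p meet r) = sigma join xi = theta.
Equal: yes.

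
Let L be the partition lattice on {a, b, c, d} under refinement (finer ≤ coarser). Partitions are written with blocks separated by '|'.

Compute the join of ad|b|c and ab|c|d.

Common upper bounds of {ad|b|c, ab|c|d}: abcd, abd|c.
The least among these is abd|c.

abd|c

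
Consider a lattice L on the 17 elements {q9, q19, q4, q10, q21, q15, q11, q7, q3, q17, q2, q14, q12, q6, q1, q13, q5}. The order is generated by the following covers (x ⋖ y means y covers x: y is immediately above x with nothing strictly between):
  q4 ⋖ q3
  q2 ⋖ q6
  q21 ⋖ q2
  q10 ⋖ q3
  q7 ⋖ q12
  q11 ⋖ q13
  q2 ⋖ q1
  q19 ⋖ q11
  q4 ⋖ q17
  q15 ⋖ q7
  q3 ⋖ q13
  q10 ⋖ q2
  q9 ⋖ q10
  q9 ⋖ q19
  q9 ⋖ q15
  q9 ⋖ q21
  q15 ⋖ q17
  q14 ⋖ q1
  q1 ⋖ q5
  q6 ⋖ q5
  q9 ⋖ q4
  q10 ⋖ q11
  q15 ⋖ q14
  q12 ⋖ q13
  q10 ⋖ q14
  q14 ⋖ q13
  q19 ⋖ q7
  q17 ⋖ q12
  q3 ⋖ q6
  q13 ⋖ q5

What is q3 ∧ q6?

q3

Common lower bounds of {q3, q6}: q10, q3, q4, q9.
The greatest among these is q3.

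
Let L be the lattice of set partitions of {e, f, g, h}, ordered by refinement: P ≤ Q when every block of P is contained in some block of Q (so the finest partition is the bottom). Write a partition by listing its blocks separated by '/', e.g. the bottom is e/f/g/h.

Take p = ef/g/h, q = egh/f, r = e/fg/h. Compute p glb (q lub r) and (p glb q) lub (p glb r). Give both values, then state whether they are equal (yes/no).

ef/g/h; e/f/g/h; no

q lub r = efgh, so p glb (q lub r) = ef/g/h glb efgh = ef/g/h.
p glb q = e/f/g/h and p glb r = e/f/g/h, so (p glb q) lub (p glb r) = e/f/g/h lub e/f/g/h = e/f/g/h.
Equal: no.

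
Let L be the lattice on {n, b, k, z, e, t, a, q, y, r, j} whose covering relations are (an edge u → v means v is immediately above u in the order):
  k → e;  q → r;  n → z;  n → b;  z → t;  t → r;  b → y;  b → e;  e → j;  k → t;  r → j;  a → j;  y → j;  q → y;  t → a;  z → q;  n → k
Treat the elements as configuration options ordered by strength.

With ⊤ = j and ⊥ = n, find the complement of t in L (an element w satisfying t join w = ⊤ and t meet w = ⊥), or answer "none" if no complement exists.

b

Need w with t ∨ w = j and t ∧ w = n.
Checking each element gives: b.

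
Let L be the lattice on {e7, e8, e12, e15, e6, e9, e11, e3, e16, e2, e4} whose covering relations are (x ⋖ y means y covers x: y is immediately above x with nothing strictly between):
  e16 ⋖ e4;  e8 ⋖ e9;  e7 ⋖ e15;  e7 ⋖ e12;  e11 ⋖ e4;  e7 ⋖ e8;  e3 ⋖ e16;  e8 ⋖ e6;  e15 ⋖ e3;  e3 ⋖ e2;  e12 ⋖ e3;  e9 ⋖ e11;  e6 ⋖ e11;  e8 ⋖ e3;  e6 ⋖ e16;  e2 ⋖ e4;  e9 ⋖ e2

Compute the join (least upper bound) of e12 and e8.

e3

Common upper bounds of {e12, e8}: e16, e2, e3, e4.
The least among these is e3.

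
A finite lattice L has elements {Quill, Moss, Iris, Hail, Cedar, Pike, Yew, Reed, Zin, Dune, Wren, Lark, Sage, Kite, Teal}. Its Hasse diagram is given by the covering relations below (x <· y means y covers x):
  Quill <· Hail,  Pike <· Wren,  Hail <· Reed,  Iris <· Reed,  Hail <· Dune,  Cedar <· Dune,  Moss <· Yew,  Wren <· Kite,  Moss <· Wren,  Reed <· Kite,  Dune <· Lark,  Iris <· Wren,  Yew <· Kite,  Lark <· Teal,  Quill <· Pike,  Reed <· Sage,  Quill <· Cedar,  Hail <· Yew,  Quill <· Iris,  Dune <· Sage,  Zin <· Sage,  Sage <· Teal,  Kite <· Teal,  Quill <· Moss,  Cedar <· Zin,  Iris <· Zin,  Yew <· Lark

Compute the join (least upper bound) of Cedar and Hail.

Common upper bounds of {Cedar, Hail}: Dune, Lark, Sage, Teal.
The least among these is Dune.

Dune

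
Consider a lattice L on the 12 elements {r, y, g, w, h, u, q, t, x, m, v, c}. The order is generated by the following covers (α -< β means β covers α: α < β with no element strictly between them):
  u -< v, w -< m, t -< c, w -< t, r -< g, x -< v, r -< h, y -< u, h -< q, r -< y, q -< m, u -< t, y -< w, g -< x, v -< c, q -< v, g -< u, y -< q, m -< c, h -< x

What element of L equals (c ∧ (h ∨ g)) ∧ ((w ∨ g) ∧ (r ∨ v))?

g

h ∨ g = x
c ∧ x = x
w ∨ g = t
r ∨ v = v
t ∧ v = u
x ∧ u = g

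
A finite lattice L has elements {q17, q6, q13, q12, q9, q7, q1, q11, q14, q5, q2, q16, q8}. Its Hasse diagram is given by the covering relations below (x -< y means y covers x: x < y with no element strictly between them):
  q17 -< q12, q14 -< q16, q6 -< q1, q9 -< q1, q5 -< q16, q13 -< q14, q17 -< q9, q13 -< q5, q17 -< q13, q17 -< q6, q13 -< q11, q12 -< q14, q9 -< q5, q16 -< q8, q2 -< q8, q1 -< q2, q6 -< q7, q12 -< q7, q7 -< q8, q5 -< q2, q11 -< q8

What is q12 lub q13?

Common upper bounds of {q12, q13}: q14, q16, q8.
The least among these is q14.

q14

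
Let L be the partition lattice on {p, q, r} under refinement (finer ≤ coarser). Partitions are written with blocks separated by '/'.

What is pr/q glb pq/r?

p/q/r

The meet (common refinement) of pr/q and pq/r intersects blocks pairwise, giving p/q/r.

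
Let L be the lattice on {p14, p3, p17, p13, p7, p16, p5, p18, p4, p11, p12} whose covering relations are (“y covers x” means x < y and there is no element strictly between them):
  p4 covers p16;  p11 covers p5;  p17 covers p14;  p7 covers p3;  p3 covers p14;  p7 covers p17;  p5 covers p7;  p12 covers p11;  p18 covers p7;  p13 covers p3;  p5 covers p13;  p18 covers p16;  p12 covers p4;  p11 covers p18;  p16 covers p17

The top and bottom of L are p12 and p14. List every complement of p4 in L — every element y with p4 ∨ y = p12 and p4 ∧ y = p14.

p13, p3

Need y with p4 ∨ y = p12 and p4 ∧ y = p14.
Checking each element gives: p13, p3.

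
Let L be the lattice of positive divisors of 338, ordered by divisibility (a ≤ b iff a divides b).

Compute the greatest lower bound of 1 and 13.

1

Common lower bounds of {1, 13}: 1.
The greatest among these is 1.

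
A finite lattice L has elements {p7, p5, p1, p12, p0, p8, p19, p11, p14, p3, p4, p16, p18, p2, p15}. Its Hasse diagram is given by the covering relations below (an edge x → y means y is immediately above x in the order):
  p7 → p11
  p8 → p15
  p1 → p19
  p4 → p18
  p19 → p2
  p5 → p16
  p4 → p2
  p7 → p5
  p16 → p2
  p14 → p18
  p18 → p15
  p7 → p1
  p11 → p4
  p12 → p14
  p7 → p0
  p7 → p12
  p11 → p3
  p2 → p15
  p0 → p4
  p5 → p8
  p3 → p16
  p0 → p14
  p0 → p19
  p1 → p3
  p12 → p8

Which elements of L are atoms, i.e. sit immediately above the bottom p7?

The atoms are exactly the elements that cover p7: p0, p1, p11, p12, p5.

p0, p1, p11, p12, p5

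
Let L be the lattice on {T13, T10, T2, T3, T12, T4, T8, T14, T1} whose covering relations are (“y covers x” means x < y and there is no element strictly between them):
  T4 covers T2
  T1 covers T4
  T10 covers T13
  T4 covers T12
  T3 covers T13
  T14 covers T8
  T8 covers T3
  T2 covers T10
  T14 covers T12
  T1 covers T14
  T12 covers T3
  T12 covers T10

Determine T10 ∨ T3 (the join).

Common upper bounds of {T10, T3}: T1, T12, T14, T4.
The least among these is T12.

T12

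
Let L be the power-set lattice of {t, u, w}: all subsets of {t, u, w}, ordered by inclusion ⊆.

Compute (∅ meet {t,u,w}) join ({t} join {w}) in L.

∅ ∧ {t,u,w} = ∅
{t} ∨ {w} = {t,w}
∅ ∨ {t,w} = {t,w}

{t,w}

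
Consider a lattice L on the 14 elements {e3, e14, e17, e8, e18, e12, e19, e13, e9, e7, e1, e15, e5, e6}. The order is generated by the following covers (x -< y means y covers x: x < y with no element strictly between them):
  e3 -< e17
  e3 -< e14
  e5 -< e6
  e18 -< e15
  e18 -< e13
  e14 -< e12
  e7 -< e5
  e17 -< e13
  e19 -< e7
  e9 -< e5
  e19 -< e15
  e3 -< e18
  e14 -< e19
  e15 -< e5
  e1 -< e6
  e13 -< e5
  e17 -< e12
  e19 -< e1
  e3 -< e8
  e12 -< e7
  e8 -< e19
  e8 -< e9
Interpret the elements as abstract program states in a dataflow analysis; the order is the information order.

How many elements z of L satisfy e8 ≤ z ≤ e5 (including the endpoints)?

The interval [e8, e5] = {e15, e19, e5, e7, e8, e9}, which has 6 elements.

6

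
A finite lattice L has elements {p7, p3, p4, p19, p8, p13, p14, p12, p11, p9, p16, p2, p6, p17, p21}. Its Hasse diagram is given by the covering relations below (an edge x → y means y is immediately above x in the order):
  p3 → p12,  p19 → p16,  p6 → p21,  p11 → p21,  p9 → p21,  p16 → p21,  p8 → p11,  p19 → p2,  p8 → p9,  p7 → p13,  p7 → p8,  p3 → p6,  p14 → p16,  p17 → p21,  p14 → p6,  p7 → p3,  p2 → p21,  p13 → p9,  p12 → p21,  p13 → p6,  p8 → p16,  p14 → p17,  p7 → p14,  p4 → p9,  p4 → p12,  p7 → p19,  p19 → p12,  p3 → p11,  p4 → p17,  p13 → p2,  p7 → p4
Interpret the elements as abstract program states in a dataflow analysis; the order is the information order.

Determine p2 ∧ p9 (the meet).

p13

Common lower bounds of {p2, p9}: p13, p7.
The greatest among these is p13.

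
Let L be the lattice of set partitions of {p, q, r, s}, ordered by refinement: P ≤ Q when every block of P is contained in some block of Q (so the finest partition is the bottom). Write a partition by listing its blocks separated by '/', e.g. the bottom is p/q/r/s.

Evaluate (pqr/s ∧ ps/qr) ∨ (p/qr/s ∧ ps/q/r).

p/qr/s

pqr/s ∧ ps/qr = p/qr/s
p/qr/s ∧ ps/q/r = p/q/r/s
p/qr/s ∨ p/q/r/s = p/qr/s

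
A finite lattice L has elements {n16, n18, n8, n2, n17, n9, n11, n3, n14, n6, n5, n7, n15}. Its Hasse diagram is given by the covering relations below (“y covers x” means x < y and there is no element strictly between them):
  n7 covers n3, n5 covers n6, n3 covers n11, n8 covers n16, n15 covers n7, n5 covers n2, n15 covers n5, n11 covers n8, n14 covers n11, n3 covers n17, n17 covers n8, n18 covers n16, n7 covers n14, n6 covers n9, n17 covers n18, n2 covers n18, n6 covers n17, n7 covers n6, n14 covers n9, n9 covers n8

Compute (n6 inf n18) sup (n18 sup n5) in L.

n6 ∧ n18 = n18
n18 ∨ n5 = n5
n18 ∨ n5 = n5

n5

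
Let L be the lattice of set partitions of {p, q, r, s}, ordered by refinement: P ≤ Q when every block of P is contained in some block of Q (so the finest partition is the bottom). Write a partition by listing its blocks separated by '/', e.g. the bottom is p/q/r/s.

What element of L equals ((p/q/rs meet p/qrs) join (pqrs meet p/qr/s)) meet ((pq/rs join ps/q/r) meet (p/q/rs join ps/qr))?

p/q/rs ∧ p/qrs = p/q/rs
pqrs ∧ p/qr/s = p/qr/s
p/q/rs ∨ p/qr/s = p/qrs
pq/rs ∨ ps/q/r = pqrs
p/q/rs ∨ ps/qr = pqrs
pqrs ∧ pqrs = pqrs
p/qrs ∧ pqrs = p/qrs

p/qrs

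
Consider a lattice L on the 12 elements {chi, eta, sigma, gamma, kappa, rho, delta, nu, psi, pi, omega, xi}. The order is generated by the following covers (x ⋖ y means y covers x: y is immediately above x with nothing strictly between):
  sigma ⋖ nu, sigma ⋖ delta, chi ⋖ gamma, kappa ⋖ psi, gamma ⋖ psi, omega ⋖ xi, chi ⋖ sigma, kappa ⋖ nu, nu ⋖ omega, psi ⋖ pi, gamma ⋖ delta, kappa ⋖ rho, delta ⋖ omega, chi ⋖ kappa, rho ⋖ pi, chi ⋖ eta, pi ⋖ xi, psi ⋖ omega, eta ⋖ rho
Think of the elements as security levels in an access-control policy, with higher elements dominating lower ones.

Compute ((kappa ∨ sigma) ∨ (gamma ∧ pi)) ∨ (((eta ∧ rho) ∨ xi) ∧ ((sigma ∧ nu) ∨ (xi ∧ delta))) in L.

kappa ∨ sigma = nu
gamma ∧ pi = gamma
nu ∨ gamma = omega
eta ∧ rho = eta
eta ∨ xi = xi
sigma ∧ nu = sigma
xi ∧ delta = delta
sigma ∨ delta = delta
xi ∧ delta = delta
omega ∨ delta = omega

omega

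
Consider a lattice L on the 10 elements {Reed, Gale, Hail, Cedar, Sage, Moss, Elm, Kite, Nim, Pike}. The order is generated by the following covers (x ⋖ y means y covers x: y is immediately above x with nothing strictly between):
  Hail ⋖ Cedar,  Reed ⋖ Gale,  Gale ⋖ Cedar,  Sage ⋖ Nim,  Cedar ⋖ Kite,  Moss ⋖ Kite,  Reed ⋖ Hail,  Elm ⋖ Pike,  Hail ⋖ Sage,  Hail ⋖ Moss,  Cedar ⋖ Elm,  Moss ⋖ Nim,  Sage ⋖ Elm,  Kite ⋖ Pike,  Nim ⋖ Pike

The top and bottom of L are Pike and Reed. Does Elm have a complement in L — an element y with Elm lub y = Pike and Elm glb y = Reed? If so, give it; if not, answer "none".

none

For every candidate y, either Elm ∨ y ≠ Pike or Elm ∧ y ≠ Reed; no complement exists.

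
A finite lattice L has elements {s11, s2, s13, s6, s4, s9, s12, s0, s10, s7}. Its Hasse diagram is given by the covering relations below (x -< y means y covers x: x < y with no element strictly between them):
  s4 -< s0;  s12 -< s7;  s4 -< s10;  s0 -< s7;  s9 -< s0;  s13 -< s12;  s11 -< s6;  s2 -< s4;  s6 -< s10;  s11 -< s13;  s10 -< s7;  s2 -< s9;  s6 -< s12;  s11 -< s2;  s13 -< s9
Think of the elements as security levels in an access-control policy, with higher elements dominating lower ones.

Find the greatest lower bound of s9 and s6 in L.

Common lower bounds of {s9, s6}: s11.
The greatest among these is s11.

s11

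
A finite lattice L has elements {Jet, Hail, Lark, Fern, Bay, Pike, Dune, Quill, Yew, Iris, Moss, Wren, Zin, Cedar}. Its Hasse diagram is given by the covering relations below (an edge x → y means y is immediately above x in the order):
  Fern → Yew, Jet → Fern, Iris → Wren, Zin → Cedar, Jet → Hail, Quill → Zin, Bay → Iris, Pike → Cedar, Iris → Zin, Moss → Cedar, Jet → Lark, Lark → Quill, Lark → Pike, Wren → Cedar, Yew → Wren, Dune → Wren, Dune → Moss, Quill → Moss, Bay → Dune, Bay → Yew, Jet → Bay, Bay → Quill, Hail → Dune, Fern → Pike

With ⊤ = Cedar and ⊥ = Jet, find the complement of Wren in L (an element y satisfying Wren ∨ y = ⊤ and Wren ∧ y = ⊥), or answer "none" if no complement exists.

Need y with Wren ∨ y = Cedar and Wren ∧ y = Jet.
Checking each element gives: Lark.

Lark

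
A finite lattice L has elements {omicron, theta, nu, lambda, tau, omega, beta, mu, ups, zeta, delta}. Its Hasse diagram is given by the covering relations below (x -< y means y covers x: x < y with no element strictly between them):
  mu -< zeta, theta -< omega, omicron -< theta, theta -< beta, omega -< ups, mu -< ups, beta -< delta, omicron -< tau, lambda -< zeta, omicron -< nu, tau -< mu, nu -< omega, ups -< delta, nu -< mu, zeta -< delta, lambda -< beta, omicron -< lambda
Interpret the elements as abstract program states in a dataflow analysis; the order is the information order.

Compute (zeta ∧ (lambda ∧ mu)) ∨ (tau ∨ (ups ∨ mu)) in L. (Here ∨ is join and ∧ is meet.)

lambda ∧ mu = omicron
zeta ∧ omicron = omicron
ups ∨ mu = ups
tau ∨ ups = ups
omicron ∨ ups = ups

ups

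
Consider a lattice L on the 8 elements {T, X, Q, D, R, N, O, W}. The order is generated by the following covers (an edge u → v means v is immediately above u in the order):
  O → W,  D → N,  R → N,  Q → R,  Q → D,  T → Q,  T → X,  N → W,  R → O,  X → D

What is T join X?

X

Common upper bounds of {T, X}: D, N, W, X.
The least among these is X.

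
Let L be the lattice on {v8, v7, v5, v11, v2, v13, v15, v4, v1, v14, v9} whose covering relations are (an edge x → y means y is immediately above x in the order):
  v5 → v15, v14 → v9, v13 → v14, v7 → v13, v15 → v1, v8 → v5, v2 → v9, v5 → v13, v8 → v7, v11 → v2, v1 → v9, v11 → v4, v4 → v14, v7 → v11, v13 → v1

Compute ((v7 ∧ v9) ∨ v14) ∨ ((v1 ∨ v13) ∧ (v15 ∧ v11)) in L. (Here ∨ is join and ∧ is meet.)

v7 ∧ v9 = v7
v7 ∨ v14 = v14
v1 ∨ v13 = v1
v15 ∧ v11 = v8
v1 ∧ v8 = v8
v14 ∨ v8 = v14

v14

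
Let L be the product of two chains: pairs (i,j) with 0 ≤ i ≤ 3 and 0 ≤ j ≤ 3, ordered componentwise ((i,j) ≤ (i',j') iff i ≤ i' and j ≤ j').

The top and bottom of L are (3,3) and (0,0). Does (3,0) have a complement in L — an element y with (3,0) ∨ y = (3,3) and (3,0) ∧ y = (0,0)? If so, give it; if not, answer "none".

(0,3)

Need y with (3,0) ∨ y = (3,3) and (3,0) ∧ y = (0,0).
Checking each element gives: (0,3).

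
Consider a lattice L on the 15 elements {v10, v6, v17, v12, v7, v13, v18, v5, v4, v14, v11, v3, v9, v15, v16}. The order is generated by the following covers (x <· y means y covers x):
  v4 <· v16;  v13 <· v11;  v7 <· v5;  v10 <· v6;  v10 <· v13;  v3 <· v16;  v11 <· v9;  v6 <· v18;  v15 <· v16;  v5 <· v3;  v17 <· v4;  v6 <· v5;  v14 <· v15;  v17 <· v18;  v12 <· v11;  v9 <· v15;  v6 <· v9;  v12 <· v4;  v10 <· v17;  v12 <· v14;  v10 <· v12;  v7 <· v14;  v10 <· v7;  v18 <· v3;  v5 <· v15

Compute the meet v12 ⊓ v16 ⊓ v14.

v12

Common lower bounds of {v12, v16, v14}: v10, v12.
The greatest among these is v12.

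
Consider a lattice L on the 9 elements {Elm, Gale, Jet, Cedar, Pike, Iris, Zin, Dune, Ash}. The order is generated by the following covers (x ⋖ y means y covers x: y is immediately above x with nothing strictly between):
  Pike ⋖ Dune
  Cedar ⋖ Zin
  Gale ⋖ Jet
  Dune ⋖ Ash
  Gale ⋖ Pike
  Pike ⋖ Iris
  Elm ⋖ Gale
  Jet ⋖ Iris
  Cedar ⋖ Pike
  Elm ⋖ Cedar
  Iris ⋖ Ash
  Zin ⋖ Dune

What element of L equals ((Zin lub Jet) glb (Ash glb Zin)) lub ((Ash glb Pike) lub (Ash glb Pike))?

Dune

Zin ∨ Jet = Ash
Ash ∧ Zin = Zin
Ash ∧ Zin = Zin
Ash ∧ Pike = Pike
Ash ∧ Pike = Pike
Pike ∨ Pike = Pike
Zin ∨ Pike = Dune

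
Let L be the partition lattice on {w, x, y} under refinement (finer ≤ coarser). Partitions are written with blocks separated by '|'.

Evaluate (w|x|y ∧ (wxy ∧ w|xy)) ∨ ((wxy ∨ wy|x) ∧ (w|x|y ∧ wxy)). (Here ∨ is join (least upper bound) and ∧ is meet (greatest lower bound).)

w|x|y

wxy ∧ w|xy = w|xy
w|x|y ∧ w|xy = w|x|y
wxy ∨ wy|x = wxy
w|x|y ∧ wxy = w|x|y
wxy ∧ w|x|y = w|x|y
w|x|y ∨ w|x|y = w|x|y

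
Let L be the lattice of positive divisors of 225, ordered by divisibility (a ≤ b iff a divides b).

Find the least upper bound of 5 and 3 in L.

15

In the divisibility order, the join is the least common multiple: lcm(5, 3) = 15.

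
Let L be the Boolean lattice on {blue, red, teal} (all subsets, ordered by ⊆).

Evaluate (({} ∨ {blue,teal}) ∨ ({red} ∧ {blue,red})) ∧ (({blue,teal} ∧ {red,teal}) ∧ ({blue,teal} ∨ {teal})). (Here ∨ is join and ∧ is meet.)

{} ∨ {blue,teal} = {blue,teal}
{red} ∧ {blue,red} = {red}
{blue,teal} ∨ {red} = {blue,red,teal}
{blue,teal} ∧ {red,teal} = {teal}
{blue,teal} ∨ {teal} = {blue,teal}
{teal} ∧ {blue,teal} = {teal}
{blue,red,teal} ∧ {teal} = {teal}

{teal}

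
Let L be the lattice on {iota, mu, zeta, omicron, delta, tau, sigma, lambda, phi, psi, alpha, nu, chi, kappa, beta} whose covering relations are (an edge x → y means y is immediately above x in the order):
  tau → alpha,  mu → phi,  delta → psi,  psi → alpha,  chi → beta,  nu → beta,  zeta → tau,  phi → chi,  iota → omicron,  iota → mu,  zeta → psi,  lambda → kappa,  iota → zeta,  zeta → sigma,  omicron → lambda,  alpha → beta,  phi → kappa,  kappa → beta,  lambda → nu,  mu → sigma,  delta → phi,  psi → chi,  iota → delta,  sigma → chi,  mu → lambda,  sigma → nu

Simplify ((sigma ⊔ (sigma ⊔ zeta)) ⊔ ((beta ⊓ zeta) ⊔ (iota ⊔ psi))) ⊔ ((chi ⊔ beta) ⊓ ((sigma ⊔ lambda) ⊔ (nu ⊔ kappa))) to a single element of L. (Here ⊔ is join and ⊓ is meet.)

sigma ∨ zeta = sigma
sigma ∨ sigma = sigma
beta ∧ zeta = zeta
iota ∨ psi = psi
zeta ∨ psi = psi
sigma ∨ psi = chi
chi ∨ beta = beta
sigma ∨ lambda = nu
nu ∨ kappa = beta
nu ∨ beta = beta
beta ∧ beta = beta
chi ∨ beta = beta

beta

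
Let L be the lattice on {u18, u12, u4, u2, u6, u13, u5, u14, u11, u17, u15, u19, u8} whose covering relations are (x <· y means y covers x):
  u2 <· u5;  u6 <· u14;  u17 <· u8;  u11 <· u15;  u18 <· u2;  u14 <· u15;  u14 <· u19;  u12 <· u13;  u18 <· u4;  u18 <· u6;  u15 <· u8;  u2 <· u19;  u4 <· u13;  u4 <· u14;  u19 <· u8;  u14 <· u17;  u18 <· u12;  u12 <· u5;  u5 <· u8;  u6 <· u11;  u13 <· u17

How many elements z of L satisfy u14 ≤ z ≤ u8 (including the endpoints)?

5

The interval [u14, u8] = {u14, u15, u17, u19, u8}, which has 5 elements.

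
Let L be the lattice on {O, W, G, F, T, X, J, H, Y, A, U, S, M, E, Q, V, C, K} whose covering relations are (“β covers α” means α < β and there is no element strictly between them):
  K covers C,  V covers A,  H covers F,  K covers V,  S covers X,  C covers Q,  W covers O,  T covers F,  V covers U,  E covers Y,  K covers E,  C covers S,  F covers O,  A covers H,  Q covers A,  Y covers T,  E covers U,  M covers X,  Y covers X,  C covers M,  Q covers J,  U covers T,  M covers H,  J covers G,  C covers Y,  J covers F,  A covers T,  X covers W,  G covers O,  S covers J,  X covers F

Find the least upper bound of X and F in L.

Common upper bounds of {X, F}: C, E, K, M, S, X, Y.
The least among these is X.

X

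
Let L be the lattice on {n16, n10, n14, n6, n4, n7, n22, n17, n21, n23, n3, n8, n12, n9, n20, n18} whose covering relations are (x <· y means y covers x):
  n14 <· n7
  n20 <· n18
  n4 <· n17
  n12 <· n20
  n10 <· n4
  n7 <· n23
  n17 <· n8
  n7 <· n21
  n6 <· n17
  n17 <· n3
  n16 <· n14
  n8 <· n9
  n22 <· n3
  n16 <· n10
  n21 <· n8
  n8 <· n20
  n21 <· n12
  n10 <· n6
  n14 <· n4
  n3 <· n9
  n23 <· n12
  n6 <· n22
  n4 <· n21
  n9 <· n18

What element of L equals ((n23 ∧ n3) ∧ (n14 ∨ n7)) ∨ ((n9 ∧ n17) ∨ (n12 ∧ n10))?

n17

n23 ∧ n3 = n14
n14 ∨ n7 = n7
n14 ∧ n7 = n14
n9 ∧ n17 = n17
n12 ∧ n10 = n10
n17 ∨ n10 = n17
n14 ∨ n17 = n17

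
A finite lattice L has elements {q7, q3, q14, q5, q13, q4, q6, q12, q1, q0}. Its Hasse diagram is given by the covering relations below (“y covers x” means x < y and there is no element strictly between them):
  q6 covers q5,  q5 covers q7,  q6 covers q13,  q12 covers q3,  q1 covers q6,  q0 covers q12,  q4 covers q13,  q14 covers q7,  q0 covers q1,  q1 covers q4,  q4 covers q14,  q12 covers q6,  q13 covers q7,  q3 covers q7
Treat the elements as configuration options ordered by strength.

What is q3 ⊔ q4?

q0

Common upper bounds of {q3, q4}: q0.
The least among these is q0.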